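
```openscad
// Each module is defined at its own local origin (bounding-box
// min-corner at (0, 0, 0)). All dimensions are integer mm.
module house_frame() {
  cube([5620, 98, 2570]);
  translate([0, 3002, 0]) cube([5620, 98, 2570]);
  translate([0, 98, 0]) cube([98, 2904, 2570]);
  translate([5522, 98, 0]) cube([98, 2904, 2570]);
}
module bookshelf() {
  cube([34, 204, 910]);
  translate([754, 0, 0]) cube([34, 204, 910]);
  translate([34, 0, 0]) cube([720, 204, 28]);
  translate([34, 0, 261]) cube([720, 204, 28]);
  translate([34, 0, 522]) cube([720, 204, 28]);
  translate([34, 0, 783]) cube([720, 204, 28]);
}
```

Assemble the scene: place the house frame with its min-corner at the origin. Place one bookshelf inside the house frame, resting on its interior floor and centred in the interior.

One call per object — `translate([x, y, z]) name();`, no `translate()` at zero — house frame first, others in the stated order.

house_frame();
translate([2416, 1448, 0]) bookshelf();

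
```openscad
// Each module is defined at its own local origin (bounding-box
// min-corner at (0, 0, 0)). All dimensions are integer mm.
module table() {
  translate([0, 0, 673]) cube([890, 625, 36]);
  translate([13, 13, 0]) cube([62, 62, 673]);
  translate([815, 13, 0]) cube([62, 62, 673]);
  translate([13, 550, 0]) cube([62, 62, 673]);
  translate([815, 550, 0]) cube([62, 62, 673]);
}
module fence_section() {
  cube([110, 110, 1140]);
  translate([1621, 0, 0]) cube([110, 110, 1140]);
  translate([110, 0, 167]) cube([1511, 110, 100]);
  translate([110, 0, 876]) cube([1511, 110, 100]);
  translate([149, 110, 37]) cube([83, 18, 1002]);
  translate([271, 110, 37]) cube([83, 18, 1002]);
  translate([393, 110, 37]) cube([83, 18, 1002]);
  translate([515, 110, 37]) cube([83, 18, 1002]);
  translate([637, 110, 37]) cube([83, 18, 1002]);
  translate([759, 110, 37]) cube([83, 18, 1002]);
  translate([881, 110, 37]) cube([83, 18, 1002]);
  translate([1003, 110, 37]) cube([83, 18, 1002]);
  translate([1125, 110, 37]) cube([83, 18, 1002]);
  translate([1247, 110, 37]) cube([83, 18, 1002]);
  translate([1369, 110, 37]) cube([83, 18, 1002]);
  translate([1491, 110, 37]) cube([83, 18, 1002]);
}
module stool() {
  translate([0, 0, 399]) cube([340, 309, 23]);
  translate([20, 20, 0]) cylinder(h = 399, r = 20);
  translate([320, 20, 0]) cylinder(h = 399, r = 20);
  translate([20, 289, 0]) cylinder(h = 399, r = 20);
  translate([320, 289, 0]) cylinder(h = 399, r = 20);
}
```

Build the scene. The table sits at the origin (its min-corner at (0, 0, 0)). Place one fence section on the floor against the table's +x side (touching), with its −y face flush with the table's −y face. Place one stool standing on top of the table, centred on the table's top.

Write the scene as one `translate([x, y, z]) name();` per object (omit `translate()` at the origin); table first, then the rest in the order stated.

table();
translate([890, 0, 0]) fence_section();
translate([275, 158, 709]) stool();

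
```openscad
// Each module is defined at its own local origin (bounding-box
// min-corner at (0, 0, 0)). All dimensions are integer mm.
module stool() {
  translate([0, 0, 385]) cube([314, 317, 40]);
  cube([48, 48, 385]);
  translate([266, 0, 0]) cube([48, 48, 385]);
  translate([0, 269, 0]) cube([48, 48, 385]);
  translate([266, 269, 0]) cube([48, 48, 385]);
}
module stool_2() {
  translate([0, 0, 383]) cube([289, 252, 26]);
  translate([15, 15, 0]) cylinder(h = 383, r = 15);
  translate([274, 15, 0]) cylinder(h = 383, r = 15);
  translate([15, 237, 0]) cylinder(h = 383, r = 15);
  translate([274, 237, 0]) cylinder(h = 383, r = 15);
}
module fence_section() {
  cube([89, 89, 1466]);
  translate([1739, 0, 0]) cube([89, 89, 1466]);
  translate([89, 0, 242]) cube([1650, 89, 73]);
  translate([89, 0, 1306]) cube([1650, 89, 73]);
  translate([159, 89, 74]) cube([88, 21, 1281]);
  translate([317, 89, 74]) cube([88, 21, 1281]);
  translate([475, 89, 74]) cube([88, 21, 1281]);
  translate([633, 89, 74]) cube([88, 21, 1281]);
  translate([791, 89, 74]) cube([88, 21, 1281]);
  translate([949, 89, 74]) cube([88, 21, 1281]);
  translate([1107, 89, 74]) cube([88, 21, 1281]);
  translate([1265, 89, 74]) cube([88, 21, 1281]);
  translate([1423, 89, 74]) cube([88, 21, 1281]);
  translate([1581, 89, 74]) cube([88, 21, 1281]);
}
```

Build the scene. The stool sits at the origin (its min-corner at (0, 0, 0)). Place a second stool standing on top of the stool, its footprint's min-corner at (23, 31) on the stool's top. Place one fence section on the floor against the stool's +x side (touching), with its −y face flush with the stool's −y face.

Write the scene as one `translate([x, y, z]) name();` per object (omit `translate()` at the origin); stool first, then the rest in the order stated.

stool();
translate([23, 31, 425]) stool_2();
translate([314, 0, 0]) fence_section();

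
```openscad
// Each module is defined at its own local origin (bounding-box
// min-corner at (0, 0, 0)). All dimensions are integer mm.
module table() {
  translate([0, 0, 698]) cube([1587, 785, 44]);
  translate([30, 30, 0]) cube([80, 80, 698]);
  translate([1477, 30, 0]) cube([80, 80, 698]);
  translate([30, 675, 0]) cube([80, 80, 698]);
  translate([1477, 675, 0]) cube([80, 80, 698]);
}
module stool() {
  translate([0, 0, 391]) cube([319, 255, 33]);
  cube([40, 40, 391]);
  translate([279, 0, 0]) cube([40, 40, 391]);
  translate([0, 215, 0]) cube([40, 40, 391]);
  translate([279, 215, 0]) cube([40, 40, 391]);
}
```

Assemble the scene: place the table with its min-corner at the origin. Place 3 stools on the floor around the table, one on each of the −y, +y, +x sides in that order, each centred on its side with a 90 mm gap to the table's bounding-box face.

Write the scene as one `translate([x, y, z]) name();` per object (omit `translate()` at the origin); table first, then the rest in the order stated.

table();
translate([634, -345, 0]) stool();
translate([634, 875, 0]) stool();
translate([1677, 265, 0]) stool();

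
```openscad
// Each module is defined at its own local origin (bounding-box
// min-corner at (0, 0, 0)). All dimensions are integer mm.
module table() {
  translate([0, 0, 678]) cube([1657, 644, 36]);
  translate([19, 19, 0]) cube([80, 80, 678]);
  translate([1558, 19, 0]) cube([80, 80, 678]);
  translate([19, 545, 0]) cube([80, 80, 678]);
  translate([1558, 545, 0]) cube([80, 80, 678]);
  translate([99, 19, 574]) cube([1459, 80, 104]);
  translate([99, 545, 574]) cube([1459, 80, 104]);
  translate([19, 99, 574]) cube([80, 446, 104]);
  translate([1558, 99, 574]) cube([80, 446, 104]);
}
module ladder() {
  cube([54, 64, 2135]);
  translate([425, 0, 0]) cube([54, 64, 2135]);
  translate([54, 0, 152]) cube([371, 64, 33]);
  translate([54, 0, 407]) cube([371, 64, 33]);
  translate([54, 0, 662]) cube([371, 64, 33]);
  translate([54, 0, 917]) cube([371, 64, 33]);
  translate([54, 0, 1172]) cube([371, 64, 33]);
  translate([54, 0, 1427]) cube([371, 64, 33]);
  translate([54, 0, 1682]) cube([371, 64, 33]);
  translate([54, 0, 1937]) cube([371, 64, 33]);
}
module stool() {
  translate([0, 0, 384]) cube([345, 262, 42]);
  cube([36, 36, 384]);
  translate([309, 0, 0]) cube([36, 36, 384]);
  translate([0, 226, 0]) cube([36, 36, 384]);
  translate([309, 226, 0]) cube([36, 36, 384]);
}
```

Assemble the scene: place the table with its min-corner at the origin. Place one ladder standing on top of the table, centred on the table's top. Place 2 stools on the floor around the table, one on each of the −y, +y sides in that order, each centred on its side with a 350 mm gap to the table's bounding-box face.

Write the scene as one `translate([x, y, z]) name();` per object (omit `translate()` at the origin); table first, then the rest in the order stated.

table();
translate([589, 290, 714]) ladder();
translate([656, -612, 0]) stool();
translate([656, 994, 0]) stool();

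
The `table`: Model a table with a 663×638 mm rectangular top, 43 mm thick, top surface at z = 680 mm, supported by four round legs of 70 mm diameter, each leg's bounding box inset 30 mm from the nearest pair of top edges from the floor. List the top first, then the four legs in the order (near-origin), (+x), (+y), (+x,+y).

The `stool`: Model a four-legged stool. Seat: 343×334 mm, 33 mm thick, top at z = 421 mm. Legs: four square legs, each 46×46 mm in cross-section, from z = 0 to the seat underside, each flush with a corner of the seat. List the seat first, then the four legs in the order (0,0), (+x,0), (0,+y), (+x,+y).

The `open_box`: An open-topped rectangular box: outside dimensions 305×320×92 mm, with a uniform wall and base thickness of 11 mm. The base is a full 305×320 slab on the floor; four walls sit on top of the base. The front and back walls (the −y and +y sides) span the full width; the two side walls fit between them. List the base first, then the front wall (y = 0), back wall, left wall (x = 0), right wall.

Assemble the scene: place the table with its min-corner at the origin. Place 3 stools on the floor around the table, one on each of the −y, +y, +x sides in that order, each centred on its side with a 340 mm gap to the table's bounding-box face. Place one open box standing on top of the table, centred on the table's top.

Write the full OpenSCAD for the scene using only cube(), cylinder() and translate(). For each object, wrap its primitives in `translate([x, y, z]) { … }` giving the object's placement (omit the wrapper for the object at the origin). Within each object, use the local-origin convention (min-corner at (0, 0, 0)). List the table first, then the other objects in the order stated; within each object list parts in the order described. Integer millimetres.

translate([0, 0, 637]) cube([663, 638, 43]);
translate([65, 65, 0]) cylinder(h = 637, r = 35);
translate([598, 65, 0]) cylinder(h = 637, r = 35);
translate([65, 573, 0]) cylinder(h = 637, r = 35);
translate([598, 573, 0]) cylinder(h = 637, r = 35);
translate([160, -674, 0]) {
  translate([0, 0, 388]) cube([343, 334, 33]);
  cube([46, 46, 388]);
  translate([297, 0, 0]) cube([46, 46, 388]);
  translate([0, 288, 0]) cube([46, 46, 388]);
  translate([297, 288, 0]) cube([46, 46, 388]);
}
translate([160, 978, 0]) {
  translate([0, 0, 388]) cube([343, 334, 33]);
  cube([46, 46, 388]);
  translate([297, 0, 0]) cube([46, 46, 388]);
  translate([0, 288, 0]) cube([46, 46, 388]);
  translate([297, 288, 0]) cube([46, 46, 388]);
}
translate([1003, 152, 0]) {
  translate([0, 0, 388]) cube([343, 334, 33]);
  cube([46, 46, 388]);
  translate([297, 0, 0]) cube([46, 46, 388]);
  translate([0, 288, 0]) cube([46, 46, 388]);
  translate([297, 288, 0]) cube([46, 46, 388]);
}
translate([179, 159, 680]) {
  cube([305, 320, 11]);
  translate([0, 0, 11]) cube([305, 11, 81]);
  translate([0, 309, 11]) cube([305, 11, 81]);
  translate([0, 11, 11]) cube([11, 298, 81]);
  translate([294, 11, 11]) cube([11, 298, 81]);
}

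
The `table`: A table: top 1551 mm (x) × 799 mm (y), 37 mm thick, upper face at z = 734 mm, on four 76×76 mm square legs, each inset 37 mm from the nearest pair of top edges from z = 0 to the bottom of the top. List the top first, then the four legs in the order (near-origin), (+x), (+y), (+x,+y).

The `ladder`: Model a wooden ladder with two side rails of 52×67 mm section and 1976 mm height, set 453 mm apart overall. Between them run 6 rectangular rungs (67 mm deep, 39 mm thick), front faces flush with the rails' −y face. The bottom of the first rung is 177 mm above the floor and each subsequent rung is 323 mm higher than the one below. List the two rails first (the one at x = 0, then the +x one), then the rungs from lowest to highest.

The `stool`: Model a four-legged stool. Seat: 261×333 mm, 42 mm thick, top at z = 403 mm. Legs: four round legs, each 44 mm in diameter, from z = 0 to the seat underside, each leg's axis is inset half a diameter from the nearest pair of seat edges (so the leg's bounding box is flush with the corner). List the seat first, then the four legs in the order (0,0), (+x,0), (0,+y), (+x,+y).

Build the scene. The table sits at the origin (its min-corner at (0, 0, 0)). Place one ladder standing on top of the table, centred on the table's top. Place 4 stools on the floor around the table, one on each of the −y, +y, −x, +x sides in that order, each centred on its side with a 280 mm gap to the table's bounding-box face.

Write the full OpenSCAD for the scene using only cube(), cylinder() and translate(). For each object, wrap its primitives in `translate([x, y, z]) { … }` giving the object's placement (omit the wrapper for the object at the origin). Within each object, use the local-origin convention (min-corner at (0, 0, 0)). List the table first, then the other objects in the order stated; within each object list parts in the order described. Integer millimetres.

translate([0, 0, 697]) cube([1551, 799, 37]);
translate([37, 37, 0]) cube([76, 76, 697]);
translate([1438, 37, 0]) cube([76, 76, 697]);
translate([37, 686, 0]) cube([76, 76, 697]);
translate([1438, 686, 0]) cube([76, 76, 697]);
translate([549, 366, 734]) {
  cube([52, 67, 1976]);
  translate([401, 0, 0]) cube([52, 67, 1976]);
  translate([52, 0, 177]) cube([349, 67, 39]);
  translate([52, 0, 500]) cube([349, 67, 39]);
  translate([52, 0, 823]) cube([349, 67, 39]);
  translate([52, 0, 1146]) cube([349, 67, 39]);
  translate([52, 0, 1469]) cube([349, 67, 39]);
  translate([52, 0, 1792]) cube([349, 67, 39]);
}
translate([645, -613, 0]) {
  translate([0, 0, 361]) cube([261, 333, 42]);
  translate([22, 22, 0]) cylinder(h = 361, r = 22);
  translate([239, 22, 0]) cylinder(h = 361, r = 22);
  translate([22, 311, 0]) cylinder(h = 361, r = 22);
  translate([239, 311, 0]) cylinder(h = 361, r = 22);
}
translate([645, 1079, 0]) {
  translate([0, 0, 361]) cube([261, 333, 42]);
  translate([22, 22, 0]) cylinder(h = 361, r = 22);
  translate([239, 22, 0]) cylinder(h = 361, r = 22);
  translate([22, 311, 0]) cylinder(h = 361, r = 22);
  translate([239, 311, 0]) cylinder(h = 361, r = 22);
}
translate([-541, 233, 0]) {
  translate([0, 0, 361]) cube([261, 333, 42]);
  translate([22, 22, 0]) cylinder(h = 361, r = 22);
  translate([239, 22, 0]) cylinder(h = 361, r = 22);
  translate([22, 311, 0]) cylinder(h = 361, r = 22);
  translate([239, 311, 0]) cylinder(h = 361, r = 22);
}
translate([1831, 233, 0]) {
  translate([0, 0, 361]) cube([261, 333, 42]);
  translate([22, 22, 0]) cylinder(h = 361, r = 22);
  translate([239, 22, 0]) cylinder(h = 361, r = 22);
  translate([22, 311, 0]) cylinder(h = 361, r = 22);
  translate([239, 311, 0]) cylinder(h = 361, r = 22);
}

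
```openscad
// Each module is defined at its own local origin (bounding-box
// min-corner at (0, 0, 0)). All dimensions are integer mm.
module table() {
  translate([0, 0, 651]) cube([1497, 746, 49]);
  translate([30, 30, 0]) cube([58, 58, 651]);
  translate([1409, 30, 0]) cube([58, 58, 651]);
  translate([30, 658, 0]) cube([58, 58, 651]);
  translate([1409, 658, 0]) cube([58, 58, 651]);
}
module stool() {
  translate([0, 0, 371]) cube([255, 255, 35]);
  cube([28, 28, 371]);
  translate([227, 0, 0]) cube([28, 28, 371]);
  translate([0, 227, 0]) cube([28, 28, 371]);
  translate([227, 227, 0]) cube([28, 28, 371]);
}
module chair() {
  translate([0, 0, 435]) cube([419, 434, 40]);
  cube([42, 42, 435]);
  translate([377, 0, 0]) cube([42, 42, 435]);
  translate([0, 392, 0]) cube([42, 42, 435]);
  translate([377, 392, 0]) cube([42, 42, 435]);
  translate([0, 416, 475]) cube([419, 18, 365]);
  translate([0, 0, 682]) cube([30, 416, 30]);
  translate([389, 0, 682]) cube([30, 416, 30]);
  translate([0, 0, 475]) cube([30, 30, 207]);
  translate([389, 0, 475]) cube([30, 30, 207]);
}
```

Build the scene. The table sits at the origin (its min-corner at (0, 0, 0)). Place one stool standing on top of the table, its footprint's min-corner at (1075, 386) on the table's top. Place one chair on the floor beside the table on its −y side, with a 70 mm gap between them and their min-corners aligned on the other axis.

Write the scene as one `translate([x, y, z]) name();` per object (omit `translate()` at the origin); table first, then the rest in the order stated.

table();
translate([1075, 386, 700]) stool();
translate([0, -504, 0]) chair();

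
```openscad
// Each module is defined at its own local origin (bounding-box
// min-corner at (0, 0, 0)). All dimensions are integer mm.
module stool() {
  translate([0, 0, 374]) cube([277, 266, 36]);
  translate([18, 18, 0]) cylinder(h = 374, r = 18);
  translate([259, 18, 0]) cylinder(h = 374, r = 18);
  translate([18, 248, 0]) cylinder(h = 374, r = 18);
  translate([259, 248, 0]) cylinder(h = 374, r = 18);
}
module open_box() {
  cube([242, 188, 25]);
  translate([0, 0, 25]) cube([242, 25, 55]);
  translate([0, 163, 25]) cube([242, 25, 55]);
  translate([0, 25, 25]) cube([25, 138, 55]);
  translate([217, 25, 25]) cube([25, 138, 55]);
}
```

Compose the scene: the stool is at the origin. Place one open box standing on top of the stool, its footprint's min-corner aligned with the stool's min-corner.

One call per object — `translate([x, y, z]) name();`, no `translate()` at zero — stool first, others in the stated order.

stool();
translate([0, 0, 410]) open_box();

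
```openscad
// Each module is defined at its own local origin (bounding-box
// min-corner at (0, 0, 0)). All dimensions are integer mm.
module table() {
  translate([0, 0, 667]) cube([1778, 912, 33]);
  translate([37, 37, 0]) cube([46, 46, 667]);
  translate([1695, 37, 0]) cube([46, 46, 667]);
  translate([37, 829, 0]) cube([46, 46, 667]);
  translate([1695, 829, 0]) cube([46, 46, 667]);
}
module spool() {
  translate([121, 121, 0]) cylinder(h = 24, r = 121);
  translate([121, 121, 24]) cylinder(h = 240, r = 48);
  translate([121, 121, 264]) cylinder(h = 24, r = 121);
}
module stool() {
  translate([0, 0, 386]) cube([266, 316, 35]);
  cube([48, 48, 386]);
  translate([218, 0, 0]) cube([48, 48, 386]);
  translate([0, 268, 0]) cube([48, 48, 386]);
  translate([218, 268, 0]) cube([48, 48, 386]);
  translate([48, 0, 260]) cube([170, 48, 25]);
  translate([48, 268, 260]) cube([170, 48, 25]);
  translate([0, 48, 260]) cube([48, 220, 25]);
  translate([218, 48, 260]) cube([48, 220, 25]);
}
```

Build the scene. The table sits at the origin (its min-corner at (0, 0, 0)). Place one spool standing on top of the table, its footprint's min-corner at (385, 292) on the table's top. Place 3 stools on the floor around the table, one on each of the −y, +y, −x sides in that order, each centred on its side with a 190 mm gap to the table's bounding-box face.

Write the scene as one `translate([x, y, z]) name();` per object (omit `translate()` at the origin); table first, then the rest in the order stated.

table();
translate([385, 292, 700]) spool();
translate([756, -506, 0]) stool();
translate([756, 1102, 0]) stool();
translate([-456, 298, 0]) stool();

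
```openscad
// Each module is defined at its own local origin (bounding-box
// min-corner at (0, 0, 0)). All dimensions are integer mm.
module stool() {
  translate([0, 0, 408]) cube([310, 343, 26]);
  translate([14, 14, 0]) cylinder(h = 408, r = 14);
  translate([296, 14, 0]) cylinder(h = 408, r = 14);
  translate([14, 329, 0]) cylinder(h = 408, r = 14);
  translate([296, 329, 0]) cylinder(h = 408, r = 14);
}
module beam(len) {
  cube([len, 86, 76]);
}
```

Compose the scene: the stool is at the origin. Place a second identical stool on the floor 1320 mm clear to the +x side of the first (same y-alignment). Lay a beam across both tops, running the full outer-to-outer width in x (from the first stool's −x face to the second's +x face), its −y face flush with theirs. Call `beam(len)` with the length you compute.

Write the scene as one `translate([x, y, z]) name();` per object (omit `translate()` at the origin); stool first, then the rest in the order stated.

stool();
translate([1630, 0, 0]) stool();
translate([0, 0, 434]) beam(1940);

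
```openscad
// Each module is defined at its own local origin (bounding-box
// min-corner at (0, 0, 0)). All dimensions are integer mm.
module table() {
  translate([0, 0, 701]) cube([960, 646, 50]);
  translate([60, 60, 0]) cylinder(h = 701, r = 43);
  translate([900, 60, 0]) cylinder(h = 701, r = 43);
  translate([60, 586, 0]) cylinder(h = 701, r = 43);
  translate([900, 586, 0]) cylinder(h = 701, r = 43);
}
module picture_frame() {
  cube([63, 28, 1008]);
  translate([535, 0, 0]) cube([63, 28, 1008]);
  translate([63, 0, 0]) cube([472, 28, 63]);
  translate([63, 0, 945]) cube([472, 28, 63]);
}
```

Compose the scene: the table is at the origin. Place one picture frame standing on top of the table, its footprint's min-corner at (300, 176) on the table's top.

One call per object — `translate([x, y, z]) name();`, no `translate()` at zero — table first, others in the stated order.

table();
translate([300, 176, 751]) picture_frame();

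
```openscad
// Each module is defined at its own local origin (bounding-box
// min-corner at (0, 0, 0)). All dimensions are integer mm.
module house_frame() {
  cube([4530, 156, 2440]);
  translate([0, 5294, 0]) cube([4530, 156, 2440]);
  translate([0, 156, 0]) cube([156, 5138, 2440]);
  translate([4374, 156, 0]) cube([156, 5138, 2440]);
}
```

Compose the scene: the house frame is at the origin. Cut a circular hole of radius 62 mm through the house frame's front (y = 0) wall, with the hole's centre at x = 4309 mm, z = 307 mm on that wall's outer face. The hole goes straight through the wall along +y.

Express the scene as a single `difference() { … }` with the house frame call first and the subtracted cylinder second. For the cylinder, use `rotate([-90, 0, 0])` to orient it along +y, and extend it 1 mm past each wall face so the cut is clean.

difference() {
  house_frame();
  translate([4309, -1, 307]) rotate([-90, 0, 0]) cylinder(h = 158, r = 62);
}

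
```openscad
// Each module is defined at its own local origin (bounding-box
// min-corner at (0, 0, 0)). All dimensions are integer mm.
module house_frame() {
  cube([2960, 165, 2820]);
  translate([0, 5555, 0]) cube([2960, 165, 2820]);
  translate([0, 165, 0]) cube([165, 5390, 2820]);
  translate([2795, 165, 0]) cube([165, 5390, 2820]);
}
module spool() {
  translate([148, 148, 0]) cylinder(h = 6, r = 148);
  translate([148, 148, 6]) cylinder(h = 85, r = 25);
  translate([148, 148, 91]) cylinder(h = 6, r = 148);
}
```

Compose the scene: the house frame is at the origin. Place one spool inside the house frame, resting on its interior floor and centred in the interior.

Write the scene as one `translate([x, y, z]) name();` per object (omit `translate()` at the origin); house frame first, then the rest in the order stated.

house_frame();
translate([1332, 2712, 0]) spool();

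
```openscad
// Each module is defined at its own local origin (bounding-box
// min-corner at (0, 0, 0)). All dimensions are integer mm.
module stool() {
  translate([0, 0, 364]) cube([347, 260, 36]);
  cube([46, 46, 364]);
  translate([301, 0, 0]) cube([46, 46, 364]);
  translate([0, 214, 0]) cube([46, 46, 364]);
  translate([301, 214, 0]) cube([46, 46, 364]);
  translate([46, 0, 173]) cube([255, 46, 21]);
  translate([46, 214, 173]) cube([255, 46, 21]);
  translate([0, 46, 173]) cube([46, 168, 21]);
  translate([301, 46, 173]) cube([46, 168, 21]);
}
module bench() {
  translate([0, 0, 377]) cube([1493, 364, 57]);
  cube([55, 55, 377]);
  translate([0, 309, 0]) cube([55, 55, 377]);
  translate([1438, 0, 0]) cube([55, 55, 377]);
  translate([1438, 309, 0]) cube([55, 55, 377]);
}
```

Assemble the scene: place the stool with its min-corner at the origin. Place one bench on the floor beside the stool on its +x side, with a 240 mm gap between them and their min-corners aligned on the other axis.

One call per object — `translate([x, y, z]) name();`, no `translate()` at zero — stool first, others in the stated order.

stool();
translate([587, 0, 0]) bench();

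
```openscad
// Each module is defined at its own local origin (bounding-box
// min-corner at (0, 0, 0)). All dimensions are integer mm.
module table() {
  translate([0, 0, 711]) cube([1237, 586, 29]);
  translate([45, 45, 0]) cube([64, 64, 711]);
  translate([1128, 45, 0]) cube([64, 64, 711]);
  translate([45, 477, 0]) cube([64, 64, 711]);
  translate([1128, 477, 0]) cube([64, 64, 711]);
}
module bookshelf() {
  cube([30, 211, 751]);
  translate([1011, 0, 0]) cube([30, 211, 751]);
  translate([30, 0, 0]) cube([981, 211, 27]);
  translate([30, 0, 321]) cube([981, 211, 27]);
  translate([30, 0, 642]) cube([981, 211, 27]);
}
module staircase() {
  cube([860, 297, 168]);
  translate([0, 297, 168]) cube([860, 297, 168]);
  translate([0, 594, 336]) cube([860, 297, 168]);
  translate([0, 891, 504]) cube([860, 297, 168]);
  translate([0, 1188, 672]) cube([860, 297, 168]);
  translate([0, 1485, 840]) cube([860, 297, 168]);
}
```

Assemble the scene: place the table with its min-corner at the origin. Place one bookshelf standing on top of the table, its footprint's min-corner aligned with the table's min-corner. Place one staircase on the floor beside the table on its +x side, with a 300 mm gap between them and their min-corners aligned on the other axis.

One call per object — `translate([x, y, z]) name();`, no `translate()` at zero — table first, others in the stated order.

table();
translate([0, 0, 740]) bookshelf();
translate([1537, 0, 0]) staircase();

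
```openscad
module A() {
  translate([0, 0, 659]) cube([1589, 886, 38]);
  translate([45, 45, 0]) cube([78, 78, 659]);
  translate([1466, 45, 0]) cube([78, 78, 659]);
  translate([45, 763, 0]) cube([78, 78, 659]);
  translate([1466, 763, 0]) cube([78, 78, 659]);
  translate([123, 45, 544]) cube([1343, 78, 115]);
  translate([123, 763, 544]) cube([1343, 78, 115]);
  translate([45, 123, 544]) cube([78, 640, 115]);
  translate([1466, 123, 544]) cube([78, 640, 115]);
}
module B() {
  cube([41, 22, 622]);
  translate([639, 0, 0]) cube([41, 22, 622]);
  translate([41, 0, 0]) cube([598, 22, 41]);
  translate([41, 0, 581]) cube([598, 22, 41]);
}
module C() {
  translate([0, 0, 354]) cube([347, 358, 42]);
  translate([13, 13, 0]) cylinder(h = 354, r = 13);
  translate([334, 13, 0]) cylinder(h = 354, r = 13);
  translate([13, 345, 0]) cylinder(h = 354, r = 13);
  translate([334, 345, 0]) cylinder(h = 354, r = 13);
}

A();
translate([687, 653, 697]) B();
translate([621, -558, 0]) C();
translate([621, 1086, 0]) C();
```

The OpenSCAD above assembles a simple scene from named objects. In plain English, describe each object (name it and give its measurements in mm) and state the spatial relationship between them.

A is a table: top 1589 mm (x) × 886 mm (y), 38 mm thick, upper face at z = 697 mm, on four 78×78 mm square legs, each inset 45 mm from the nearest pair of top edges, running from z = 0 to the bottom of the top. Four apron rails, 78 mm thick and 115 mm tall, run between adjacent legs with their top edges flush with the underside of the top and their outer faces flush with the legs' outer faces.

B is a picture frame with a 598×540 mm rectangular opening (x by z) and a uniform 41 mm border on every side. Frame depth is 22 mm along y. It is built from two vertical stiles running the full outside height and two horizontal rails spanning the gap between the stiles.

C is a four-legged stool. The seat is a 347×358×42 mm slab whose top surface is at z = 396 mm; four round legs, each 26 mm in diameter, run from the floor (z = 0) to the underside of the seat, each leg's axis is inset half a diameter from the nearest pair of seat edges (so the leg's bounding box is flush with the corner).

The picture frame is on top of the table. Two stools sit around the table at the −y, +y sides.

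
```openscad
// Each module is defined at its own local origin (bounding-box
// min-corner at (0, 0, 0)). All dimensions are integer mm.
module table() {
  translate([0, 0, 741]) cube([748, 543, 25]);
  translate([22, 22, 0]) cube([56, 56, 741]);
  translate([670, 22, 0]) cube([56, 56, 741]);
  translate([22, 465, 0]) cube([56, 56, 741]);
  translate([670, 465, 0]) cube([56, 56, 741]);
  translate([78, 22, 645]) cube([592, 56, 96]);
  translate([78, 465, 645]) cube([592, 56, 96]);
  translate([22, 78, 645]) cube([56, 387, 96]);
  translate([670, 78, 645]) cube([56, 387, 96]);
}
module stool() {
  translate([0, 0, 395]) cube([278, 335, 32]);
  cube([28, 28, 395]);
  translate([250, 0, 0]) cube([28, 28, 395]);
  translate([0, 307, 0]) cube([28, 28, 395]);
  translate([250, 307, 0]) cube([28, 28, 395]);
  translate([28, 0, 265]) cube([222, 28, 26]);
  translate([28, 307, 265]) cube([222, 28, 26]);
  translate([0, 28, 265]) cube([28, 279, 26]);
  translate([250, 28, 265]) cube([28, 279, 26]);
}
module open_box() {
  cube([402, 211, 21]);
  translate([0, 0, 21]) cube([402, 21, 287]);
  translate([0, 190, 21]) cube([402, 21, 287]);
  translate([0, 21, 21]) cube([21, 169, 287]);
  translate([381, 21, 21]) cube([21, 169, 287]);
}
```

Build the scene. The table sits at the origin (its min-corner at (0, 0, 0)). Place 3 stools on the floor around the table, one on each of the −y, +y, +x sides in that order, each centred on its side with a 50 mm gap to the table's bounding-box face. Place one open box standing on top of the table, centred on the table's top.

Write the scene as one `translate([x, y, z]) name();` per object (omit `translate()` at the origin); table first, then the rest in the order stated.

table();
translate([235, -385, 0]) stool();
translate([235, 593, 0]) stool();
translate([798, 104, 0]) stool();
translate([173, 166, 766]) open_box();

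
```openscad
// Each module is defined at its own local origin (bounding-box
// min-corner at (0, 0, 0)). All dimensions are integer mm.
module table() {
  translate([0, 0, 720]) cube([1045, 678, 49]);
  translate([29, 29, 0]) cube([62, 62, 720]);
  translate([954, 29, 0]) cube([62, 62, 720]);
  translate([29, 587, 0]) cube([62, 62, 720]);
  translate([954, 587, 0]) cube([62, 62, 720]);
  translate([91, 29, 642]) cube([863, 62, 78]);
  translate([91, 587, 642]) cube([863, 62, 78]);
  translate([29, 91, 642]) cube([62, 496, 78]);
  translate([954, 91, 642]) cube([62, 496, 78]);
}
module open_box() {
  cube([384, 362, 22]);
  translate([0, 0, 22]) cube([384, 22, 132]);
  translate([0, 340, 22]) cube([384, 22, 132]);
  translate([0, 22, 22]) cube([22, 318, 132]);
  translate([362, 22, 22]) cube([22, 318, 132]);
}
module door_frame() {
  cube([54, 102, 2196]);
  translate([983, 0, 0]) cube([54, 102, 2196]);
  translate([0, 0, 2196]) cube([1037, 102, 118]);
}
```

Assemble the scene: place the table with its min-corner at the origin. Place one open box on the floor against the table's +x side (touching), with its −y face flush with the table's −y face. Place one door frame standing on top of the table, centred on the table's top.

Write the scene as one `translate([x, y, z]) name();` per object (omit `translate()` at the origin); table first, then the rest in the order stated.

table();
translate([1045, 0, 0]) open_box();
translate([4, 288, 769]) door_frame();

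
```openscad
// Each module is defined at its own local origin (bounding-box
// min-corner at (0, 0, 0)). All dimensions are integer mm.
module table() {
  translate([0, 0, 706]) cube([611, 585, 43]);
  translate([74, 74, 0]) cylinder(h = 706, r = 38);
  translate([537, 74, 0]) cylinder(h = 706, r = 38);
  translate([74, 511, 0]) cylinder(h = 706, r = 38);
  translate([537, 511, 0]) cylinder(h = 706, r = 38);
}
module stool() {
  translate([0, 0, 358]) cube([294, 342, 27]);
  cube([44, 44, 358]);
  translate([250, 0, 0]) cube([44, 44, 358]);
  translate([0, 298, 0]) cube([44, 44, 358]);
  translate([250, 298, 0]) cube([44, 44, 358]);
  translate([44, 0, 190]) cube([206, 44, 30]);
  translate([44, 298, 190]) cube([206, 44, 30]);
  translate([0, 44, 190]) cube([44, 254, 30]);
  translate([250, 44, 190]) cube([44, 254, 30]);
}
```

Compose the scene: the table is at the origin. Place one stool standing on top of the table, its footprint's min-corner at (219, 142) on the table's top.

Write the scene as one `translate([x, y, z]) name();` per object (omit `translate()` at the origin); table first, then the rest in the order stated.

table();
translate([219, 142, 749]) stool();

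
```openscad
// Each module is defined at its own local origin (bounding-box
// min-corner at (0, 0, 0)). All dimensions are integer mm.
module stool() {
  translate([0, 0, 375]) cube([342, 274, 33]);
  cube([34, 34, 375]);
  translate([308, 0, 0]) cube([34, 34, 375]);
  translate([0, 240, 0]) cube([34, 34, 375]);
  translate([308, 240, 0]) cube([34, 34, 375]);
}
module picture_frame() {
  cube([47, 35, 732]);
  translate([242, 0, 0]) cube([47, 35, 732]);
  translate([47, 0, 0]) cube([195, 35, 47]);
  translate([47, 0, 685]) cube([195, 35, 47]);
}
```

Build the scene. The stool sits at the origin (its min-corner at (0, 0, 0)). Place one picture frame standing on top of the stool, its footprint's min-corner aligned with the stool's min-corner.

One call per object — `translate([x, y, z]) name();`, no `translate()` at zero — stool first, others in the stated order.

stool();
translate([0, 0, 408]) picture_frame();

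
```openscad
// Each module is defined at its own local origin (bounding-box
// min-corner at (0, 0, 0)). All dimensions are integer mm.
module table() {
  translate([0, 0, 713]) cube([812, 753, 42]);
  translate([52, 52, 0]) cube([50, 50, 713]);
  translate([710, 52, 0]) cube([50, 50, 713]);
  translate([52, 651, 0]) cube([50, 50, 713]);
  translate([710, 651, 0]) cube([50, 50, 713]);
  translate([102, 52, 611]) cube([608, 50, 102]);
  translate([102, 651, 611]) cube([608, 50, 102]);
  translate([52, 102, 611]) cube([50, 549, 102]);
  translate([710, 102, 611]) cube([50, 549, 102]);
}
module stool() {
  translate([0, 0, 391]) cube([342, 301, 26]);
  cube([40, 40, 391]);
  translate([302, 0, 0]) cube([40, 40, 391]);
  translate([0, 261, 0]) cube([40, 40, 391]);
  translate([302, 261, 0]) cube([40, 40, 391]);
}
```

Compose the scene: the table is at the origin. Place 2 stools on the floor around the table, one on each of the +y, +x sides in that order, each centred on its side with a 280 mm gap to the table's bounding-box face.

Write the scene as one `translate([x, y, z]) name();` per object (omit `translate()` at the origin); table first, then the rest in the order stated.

table();
translate([235, 1033, 0]) stool();
translate([1092, 226, 0]) stool();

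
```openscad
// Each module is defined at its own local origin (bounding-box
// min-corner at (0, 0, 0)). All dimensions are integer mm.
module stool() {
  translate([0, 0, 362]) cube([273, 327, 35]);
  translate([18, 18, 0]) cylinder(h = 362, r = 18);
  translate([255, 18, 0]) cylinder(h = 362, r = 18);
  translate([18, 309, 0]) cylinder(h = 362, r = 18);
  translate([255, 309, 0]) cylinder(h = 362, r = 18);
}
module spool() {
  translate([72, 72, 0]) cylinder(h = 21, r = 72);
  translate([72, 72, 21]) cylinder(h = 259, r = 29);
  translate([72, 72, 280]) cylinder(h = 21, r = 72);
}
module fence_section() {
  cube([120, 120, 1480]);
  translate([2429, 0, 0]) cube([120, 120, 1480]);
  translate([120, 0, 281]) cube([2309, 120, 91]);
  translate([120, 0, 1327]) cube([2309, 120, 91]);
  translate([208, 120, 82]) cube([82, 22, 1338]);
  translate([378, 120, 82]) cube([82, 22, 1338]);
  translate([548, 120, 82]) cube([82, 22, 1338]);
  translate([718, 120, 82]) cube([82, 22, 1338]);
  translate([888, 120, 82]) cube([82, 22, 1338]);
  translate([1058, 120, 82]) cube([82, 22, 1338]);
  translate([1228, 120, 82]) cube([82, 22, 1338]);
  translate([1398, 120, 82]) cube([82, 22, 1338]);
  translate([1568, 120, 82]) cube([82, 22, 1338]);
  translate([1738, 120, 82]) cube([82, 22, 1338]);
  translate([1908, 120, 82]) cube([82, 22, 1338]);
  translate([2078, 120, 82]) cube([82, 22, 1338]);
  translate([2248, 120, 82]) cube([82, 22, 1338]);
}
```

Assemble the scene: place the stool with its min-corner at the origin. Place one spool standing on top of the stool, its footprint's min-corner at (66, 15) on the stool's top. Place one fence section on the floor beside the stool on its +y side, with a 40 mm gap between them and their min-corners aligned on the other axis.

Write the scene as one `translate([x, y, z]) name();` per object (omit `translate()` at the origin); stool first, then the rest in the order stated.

stool();
translate([66, 15, 397]) spool();
translate([0, 367, 0]) fence_section();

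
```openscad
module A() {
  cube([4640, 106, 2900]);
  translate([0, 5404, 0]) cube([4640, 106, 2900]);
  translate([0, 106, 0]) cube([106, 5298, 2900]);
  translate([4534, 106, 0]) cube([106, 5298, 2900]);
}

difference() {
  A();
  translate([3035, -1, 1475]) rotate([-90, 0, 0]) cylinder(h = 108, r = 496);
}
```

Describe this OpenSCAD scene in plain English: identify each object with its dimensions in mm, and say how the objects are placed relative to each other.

A is the wall frame of a small rectangular building: four walls, each 2900 mm tall and 106 mm thick, enclosing a footprint 4640 mm (x) by 5510 mm (y) outside-to-outside, with no floor or roof. The front and back walls (the −y and +y sides) span the full width; the two side walls fit between them.

The house frame has a circular hole of radius 496 mm through its front wall, centred at (x = 3035, z = 1475).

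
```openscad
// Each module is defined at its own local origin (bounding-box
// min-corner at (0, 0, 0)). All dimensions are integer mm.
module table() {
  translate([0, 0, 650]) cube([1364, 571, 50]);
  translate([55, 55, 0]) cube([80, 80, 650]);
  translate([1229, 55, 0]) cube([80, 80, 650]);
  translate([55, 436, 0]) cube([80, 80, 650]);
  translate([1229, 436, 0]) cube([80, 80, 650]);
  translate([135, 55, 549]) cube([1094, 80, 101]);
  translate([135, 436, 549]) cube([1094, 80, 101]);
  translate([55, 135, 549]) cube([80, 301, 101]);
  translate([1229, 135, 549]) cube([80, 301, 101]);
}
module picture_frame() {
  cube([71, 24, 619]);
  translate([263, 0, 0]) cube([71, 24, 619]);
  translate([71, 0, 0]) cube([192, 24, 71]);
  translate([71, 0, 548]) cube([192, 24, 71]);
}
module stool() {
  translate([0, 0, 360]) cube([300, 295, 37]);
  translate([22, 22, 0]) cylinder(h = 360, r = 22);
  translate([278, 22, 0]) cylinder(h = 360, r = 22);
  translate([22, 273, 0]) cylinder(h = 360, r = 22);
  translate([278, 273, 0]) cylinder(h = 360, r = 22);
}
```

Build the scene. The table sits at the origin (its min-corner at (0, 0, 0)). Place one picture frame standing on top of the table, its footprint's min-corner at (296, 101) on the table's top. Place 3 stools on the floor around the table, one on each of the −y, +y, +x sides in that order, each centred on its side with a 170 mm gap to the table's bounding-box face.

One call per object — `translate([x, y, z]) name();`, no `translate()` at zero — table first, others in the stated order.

table();
translate([296, 101, 700]) picture_frame();
translate([532, -465, 0]) stool();
translate([532, 741, 0]) stool();
translate([1534, 138, 0]) stool();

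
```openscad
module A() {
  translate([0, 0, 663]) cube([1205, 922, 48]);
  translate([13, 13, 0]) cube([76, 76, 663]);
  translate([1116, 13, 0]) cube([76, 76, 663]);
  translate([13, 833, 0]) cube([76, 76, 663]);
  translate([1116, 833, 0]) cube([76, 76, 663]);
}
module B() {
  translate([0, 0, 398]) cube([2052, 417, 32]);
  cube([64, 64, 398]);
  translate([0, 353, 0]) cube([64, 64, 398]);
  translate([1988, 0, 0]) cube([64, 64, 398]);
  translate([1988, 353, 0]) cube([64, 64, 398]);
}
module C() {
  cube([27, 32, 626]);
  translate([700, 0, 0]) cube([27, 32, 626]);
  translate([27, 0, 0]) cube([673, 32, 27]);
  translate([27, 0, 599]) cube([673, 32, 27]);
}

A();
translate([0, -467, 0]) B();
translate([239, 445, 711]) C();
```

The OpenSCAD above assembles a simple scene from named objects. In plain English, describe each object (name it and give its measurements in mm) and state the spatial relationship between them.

A is a table: top 1205 mm (x) × 922 mm (y), 48 mm thick, upper face at z = 711 mm, on four 76×76 mm square legs, each inset 13 mm from the nearest pair of top edges, running from z = 0 to the bottom of the top.

B is a long wooden bench with a 2052 mm (x) × 417 mm (y) seat, 32 mm thick, its top surface 430 mm above the floor. Four 64 mm square legs at the seat corners, flush with the edges, run from z = 0 to the seat underside.

C is a rectangular picture frame lying in the x–z plane (depth along y). The opening is 673 mm wide (x) by 572 mm tall (z), surrounded by a border 27 mm wide on all four sides. The frame is 32 mm deep and is made of two full-height vertical stiles with two horizontal rails fitted between them.

The bench is on the floor beside the table on its −y side. The picture frame is on top of the table, centred.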